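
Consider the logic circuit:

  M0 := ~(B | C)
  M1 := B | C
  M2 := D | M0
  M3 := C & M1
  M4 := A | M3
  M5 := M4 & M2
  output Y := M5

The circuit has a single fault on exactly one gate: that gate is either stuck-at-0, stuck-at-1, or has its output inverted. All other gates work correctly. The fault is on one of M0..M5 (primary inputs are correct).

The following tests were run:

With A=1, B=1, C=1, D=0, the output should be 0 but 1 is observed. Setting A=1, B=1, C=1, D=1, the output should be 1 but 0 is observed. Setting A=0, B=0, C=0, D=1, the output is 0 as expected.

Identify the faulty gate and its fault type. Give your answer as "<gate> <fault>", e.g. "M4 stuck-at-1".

Fault-free values for test 1 (A=1, B=1, C=1, D=0): M0=0, M1=1, M2=0, M3=1, M4=1, M5=0, giving Y=0. Observed 1.
Test 1: faults giving observed 1 are {M0 stuck-at-1, M0 inverted output, M2 stuck-at-1, M2 inverted output, M5 stuck-at-1, M5 inverted output}.
Test 2 (A=1, B=1, C=1, D=1): fault-free M0=0, M1=1, M2=1, M3=1, M4=1, M5=1 → 1; observed 0. Eliminates M0 stuck-at-1, M0 inverted output, M2 stuck-at-1, M5 stuck-at-1.
Test 3 (A=0, B=0, C=0, D=1): fault-free M0=1, M1=0, M2=1, M3=0, M4=0, M5=0 → 0; observed 0. Eliminates M5 inverted output.
Only M2 inverted output is consistent with every test.

M2 inverted output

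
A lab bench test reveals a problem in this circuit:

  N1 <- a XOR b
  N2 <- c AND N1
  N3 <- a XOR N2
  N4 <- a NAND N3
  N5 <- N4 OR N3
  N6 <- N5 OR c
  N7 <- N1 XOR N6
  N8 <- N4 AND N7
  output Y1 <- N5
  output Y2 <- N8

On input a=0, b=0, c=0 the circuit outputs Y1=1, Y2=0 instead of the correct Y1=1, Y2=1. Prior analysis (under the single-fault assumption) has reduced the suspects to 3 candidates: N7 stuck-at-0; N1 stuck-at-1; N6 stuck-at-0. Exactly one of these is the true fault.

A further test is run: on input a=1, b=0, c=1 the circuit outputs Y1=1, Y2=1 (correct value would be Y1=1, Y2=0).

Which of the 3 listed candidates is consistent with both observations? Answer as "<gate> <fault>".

N6 stuck-at-0

Evaluate each candidate on input a=1, b=0, c=1:
  N7 stuck-at-0: N1=1, N2=1, N3=0, N4=1, N5=1, N6=1, N7=0 [stuck-at-0], N8=0 → Y1=1, Y2=0 — eliminated
  N1 stuck-at-1: N1=1 [stuck-at-1], N2=1, N3=0, N4=1, N5=1, N6=1, N7=0, N8=0 → Y1=1, Y2=0 — eliminated
  N6 stuck-at-0: N1=1, N2=1, N3=0, N4=1, N5=1, N6=0 [stuck-at-0], N7=1, N8=1 → Y1=1, Y2=1 — matches
Only N6 stuck-at-0 reproduces the observed Y1=1, Y2=1.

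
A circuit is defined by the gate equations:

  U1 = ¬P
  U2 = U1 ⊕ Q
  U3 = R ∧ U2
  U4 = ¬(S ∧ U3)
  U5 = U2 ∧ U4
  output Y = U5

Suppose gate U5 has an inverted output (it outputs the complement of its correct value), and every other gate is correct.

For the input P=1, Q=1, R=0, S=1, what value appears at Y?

Propagate with U5 forced: U1=0, U2=1, U3=0, U4=1, U5=0 [inverted output].
So Y = 0. (Without the fault it would be 1.)

0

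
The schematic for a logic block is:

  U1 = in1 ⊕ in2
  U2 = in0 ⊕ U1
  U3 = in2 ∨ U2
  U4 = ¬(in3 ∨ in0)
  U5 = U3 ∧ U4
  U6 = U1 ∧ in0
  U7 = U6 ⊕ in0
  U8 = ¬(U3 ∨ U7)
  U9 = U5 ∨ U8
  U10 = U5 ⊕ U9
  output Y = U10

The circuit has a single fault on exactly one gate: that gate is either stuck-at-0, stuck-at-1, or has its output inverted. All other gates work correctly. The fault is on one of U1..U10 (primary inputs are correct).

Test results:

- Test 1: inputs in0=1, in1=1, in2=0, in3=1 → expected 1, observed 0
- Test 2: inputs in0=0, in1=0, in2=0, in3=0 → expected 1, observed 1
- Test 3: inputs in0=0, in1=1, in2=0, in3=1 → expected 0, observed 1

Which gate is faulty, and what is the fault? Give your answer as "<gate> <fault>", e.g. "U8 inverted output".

U1 stuck-at-0

Fault-free values for test 1 (in0=1, in1=1, in2=0, in3=1): U1=1, U2=0, U3=0, U4=0, U5=0, U6=1, U7=0, U8=1, U9=1, U10=1, giving Y=1. Observed 0.
Test 1: faults giving observed 0 are {U1 stuck-at-0, U1 inverted output, U2 stuck-at-1, U2 inverted output, U3 stuck-at-1, U3 inverted output, U5 stuck-at-1, U5 inverted output, U6 stuck-at-0, U6 inverted output, U7 stuck-at-1, U7 inverted output, U8 stuck-at-0, U8 inverted output, U9 stuck-at-0, U9 inverted output, U10 stuck-at-0, U10 inverted output}.
Test 2 (in0=0, in1=0, in2=0, in3=0): fault-free U1=0, U2=0, U3=0, U4=1, U5=0, U6=0, U7=0, U8=1, U9=1, U10=1 → 1; observed 1. Eliminates U1 inverted output, U2 stuck-at-1, U2 inverted output, U3 stuck-at-1, U3 inverted output, U5 stuck-at-1, U5 inverted output, U6 inverted output, U7 stuck-at-1, U7 inverted output, U8 stuck-at-0, U8 inverted output, U9 stuck-at-0, U9 inverted output, U10 stuck-at-0, U10 inverted output.
Test 3 (in0=0, in1=1, in2=0, in3=1): fault-free U1=1, U2=1, U3=1, U4=0, U5=0, U6=0, U7=0, U8=0, U9=0, U10=0 → 0; observed 1. Eliminates U6 stuck-at-0.
Only U1 stuck-at-0 is consistent with every test.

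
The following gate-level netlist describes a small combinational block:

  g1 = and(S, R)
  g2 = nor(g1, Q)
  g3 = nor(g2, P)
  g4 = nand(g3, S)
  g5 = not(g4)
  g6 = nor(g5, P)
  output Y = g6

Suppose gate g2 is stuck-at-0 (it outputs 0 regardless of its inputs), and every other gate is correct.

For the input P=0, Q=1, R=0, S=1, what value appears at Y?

Propagate with g2 forced: g1=0, g2=0 [stuck-at-0], g3=1, g4=0, g5=1, g6=0.
So Y = 0. (Same as the fault-free value — the fault is masked on this input.)

0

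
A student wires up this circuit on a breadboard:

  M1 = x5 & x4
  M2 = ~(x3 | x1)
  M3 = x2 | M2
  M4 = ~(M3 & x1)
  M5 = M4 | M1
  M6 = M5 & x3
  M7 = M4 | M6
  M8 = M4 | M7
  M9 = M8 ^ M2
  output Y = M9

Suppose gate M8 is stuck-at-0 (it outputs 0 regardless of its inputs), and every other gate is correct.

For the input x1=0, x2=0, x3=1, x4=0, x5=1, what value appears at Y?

Propagate with M8 forced: M1=0, M2=0, M3=0, M4=1, M5=1, M6=1, M7=1, M8=0 [stuck-at-0], M9=0.
So Y = 0. (Without the fault it would be 1.)

0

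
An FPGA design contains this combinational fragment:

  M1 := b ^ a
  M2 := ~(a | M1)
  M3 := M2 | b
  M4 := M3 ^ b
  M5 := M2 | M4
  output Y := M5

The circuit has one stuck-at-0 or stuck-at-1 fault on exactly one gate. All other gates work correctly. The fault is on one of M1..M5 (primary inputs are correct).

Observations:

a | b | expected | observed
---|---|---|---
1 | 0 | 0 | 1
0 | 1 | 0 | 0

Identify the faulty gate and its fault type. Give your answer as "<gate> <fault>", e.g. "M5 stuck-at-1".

Fault-free values for test 1 (a=1, b=0): M1=1, M2=0, M3=0, M4=0, M5=0, giving Y=0. Observed 1.
Test 1: faults giving observed 1 are {M2 stuck-at-1, M3 stuck-at-1, M4 stuck-at-1, M5 stuck-at-1}.
Test 2 (a=0, b=1): fault-free M1=1, M2=0, M3=1, M4=0, M5=0 → 0; observed 0. Eliminates M2 stuck-at-1, M4 stuck-at-1, M5 stuck-at-1.
Only M3 stuck-at-1 is consistent with every test.

M3 stuck-at-1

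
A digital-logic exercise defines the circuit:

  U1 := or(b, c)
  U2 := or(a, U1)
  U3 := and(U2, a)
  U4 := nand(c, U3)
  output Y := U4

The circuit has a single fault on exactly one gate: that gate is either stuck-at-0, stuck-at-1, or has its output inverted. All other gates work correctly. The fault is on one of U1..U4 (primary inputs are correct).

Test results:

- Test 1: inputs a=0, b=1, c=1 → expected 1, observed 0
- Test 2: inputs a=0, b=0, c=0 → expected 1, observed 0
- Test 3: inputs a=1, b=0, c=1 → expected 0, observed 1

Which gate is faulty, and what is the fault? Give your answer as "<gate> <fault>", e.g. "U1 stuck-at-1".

Fault-free values for test 1 (a=0, b=1, c=1): U1=1, U2=1, U3=0, U4=1, giving Y=1. Observed 0.
Test 1: faults giving observed 0 are {U3 stuck-at-1, U3 inverted output, U4 stuck-at-0, U4 inverted output}.
Test 2 (a=0, b=0, c=0): fault-free U1=0, U2=0, U3=0, U4=1 → 1; observed 0. Eliminates U3 stuck-at-1, U3 inverted output.
Test 3 (a=1, b=0, c=1): fault-free U1=1, U2=1, U3=1, U4=0 → 0; observed 1. Eliminates U4 stuck-at-0.
Only U4 inverted output is consistent with every test.

U4 inverted output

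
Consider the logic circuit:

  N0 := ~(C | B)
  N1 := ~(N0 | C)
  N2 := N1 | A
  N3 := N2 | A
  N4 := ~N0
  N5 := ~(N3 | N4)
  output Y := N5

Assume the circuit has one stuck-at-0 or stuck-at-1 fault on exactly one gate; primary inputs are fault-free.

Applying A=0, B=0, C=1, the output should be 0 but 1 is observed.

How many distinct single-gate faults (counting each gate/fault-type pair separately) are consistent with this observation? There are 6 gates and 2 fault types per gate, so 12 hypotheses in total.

Fault-free: N0=0, N1=0, N2=0, N3=0, N4=1, N5=0 → 0. Observed 1.
  N0 stuck-at-0: output 0 ✗
  N0 stuck-at-1: output 1 ✓
  N1 stuck-at-0: output 0 ✗
  N1 stuck-at-1: output 0 ✗
  N2 stuck-at-0: output 0 ✗
  N2 stuck-at-1: output 0 ✗
  N3 stuck-at-0: output 0 ✗
  N3 stuck-at-1: output 0 ✗
  N4 stuck-at-0: output 1 ✓
  N4 stuck-at-1: output 0 ✗
  N5 stuck-at-0: output 0 ✗
  N5 stuck-at-1: output 1 ✓
Consistent faults: {N0 stuck-at-1, N4 stuck-at-0, N5 stuck-at-1} — 3 in all.

3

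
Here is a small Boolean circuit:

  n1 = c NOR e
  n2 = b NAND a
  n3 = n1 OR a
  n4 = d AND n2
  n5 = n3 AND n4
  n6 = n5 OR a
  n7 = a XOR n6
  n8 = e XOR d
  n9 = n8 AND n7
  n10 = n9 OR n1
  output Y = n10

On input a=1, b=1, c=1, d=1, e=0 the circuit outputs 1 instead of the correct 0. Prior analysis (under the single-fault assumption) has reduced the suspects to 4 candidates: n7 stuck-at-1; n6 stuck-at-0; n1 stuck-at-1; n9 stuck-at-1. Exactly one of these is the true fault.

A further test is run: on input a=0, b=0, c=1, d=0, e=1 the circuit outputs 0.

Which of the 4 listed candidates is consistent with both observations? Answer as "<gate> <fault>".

Evaluate each candidate on input a=0, b=0, c=1, d=0, e=1:
  n7 stuck-at-1: n1=0, n2=1, n3=0, n4=0, n5=0, n6=0, n7=1 [stuck-at-1], n8=1, n9=1, n10=1 → 1 — eliminated
  n6 stuck-at-0: n1=0, n2=1, n3=0, n4=0, n5=0, n6=0 [stuck-at-0], n7=0, n8=1, n9=0, n10=0 → 0 — matches
  n1 stuck-at-1: n1=1 [stuck-at-1], n2=1, n3=1, n4=0, n5=0, n6=0, n7=0, n8=1, n9=0, n10=1 → 1 — eliminated
  n9 stuck-at-1: n1=0, n2=1, n3=0, n4=0, n5=0, n6=0, n7=0, n8=1, n9=1 [stuck-at-1], n10=1 → 1 — eliminated
Only n6 stuck-at-0 reproduces the observed 0.

n6 stuck-at-0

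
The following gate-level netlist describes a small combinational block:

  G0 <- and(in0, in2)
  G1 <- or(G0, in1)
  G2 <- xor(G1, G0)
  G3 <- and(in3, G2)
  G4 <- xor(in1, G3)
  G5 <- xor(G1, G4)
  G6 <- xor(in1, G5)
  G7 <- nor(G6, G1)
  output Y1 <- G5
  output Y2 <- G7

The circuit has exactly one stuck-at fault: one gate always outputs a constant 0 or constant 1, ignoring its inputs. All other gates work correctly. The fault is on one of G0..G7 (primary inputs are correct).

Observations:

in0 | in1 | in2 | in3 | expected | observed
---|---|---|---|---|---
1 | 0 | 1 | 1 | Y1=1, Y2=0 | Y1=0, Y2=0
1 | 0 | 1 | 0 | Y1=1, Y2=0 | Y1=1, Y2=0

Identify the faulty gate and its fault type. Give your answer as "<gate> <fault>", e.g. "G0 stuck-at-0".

G2 stuck-at-1

Fault-free values for test 1 (in0=1, in1=0, in2=1, in3=1): G0=1, G1=1, G2=0, G3=0, G4=0, G5=1, G6=1, G7=0, giving Y1=1, Y2=0. Observed Y1=0, Y2=0.
Test 1: faults giving observed Y1=0, Y2=0 are {G2 stuck-at-1, G3 stuck-at-1, G4 stuck-at-1, G5 stuck-at-0}.
Test 2 (in0=1, in1=0, in2=1, in3=0): fault-free G0=1, G1=1, G2=0, G3=0, G4=0, G5=1, G6=1, G7=0 → Y1=1, Y2=0; observed Y1=1, Y2=0. Eliminates G3 stuck-at-1, G4 stuck-at-1, G5 stuck-at-0.
Only G2 stuck-at-1 is consistent with every test.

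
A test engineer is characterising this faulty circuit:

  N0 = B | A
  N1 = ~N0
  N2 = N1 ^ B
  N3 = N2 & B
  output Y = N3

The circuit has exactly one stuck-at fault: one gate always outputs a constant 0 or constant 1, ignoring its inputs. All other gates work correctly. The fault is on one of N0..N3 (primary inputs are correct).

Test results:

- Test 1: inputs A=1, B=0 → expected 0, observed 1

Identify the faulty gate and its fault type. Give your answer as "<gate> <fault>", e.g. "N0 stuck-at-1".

Fault-free values for test 1 (A=1, B=0): N0=1, N1=0, N2=0, N3=0, giving Y=0. Observed 1.
Test 1: faults giving observed 1 are {N3 stuck-at-1}.
Only N3 stuck-at-1 is consistent with every test.

N3 stuck-at-1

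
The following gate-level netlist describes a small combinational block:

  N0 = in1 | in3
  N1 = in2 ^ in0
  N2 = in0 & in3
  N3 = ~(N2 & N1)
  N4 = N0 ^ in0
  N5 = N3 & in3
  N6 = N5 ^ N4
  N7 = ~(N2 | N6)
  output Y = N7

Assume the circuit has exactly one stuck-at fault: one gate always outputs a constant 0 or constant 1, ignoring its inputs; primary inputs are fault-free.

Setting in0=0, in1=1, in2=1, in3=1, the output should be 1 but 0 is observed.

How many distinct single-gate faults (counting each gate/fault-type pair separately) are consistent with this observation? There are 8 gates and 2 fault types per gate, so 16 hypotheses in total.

7

Fault-free: N0=1, N1=1, N2=0, N3=1, N4=1, N5=1, N6=0, N7=1 → 1. Observed 0.
  N0: stuck-at-0 ✓; others ✗
  N1: none of the 2 fault types match ✗
  N2: stuck-at-1 ✓; others ✗
  N3: stuck-at-0 ✓; others ✗
  N4: stuck-at-0 ✓; others ✗
  N5: stuck-at-0 ✓; others ✗
  N6: stuck-at-1 ✓; others ✗
  N7: stuck-at-0 ✓; others ✗
Consistent faults: {N0 stuck-at-0, N2 stuck-at-1, N3 stuck-at-0, N4 stuck-at-0, N5 stuck-at-0, N6 stuck-at-1, N7 stuck-at-0} — 7 in all.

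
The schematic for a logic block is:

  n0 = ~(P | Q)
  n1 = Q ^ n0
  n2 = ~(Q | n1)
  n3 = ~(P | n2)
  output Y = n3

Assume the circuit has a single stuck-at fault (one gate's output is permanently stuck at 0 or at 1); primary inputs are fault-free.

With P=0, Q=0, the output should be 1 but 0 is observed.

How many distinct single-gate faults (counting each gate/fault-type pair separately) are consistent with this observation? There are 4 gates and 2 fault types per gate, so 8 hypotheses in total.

Fault-free: n0=1, n1=1, n2=0, n3=1 → 1. Observed 0.
  n0 stuck-at-0: output 0 ✓
  n0 stuck-at-1: output 1 ✗
  n1 stuck-at-0: output 0 ✓
  n1 stuck-at-1: output 1 ✗
  n2 stuck-at-0: output 1 ✗
  n2 stuck-at-1: output 0 ✓
  n3 stuck-at-0: output 0 ✓
  n3 stuck-at-1: output 1 ✗
Consistent faults: {n0 stuck-at-0, n1 stuck-at-0, n2 stuck-at-1, n3 stuck-at-0} — 4 in all.

4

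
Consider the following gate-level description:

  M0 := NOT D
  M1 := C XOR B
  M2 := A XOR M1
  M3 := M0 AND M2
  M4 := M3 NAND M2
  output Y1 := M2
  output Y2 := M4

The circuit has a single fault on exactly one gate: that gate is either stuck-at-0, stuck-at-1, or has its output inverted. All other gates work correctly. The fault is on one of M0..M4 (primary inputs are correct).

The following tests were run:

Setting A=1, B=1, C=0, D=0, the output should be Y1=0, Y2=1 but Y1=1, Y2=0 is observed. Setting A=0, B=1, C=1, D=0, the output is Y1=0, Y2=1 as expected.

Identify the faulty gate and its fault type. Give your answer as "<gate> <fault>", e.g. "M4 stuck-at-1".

Fault-free values for test 1 (A=1, B=1, C=0, D=0): M0=1, M1=1, M2=0, M3=0, M4=1, giving Y1=0, Y2=1. Observed Y1=1, Y2=0.
Test 1: faults giving observed Y1=1, Y2=0 are {M1 stuck-at-0, M1 inverted output, M2 stuck-at-1, M2 inverted output}.
Test 2 (A=0, B=1, C=1, D=0): fault-free M0=1, M1=0, M2=0, M3=0, M4=1 → Y1=0, Y2=1; observed Y1=0, Y2=1. Eliminates M1 inverted output, M2 stuck-at-1, M2 inverted output.
Only M1 stuck-at-0 is consistent with every test.

M1 stuck-at-0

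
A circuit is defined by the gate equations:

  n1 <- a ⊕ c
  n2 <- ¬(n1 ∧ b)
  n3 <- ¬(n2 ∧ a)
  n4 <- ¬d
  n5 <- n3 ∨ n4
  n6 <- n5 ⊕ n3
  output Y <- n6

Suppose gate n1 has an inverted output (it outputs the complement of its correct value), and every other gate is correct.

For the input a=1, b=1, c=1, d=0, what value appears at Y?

0

Propagate with n1 forced: n1=1 [inverted output], n2=0, n3=1, n4=1, n5=1, n6=0.
So Y = 0. (Without the fault it would be 1.)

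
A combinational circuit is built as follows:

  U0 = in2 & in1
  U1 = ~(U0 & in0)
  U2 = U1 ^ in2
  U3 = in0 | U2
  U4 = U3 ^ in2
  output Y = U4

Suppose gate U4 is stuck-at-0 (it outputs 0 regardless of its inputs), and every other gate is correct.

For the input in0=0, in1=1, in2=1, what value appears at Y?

0

Propagate with U4 forced: U0=1, U1=1, U2=0, U3=0, U4=0 [stuck-at-0].
So Y = 0. (Without the fault it would be 1.)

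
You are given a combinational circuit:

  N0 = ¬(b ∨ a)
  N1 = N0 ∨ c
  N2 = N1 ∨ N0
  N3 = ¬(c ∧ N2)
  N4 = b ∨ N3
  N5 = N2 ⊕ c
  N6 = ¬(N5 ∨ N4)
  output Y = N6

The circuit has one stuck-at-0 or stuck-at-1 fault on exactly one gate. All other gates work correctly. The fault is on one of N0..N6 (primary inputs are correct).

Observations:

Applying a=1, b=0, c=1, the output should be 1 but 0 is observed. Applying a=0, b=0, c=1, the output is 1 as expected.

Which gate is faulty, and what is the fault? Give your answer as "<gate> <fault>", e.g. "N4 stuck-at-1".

N1 stuck-at-0

Fault-free values for test 1 (a=1, b=0, c=1): N0=0, N1=1, N2=1, N3=0, N4=0, N5=0, N6=1, giving Y=1. Observed 0.
Test 1: faults giving observed 0 are {N1 stuck-at-0, N2 stuck-at-0, N3 stuck-at-1, N4 stuck-at-1, N5 stuck-at-1, N6 stuck-at-0}.
Test 2 (a=0, b=0, c=1): fault-free N0=1, N1=1, N2=1, N3=0, N4=0, N5=0, N6=1 → 1; observed 1. Eliminates N2 stuck-at-0, N3 stuck-at-1, N4 stuck-at-1, N5 stuck-at-1, N6 stuck-at-0.
Only N1 stuck-at-0 is consistent with every test.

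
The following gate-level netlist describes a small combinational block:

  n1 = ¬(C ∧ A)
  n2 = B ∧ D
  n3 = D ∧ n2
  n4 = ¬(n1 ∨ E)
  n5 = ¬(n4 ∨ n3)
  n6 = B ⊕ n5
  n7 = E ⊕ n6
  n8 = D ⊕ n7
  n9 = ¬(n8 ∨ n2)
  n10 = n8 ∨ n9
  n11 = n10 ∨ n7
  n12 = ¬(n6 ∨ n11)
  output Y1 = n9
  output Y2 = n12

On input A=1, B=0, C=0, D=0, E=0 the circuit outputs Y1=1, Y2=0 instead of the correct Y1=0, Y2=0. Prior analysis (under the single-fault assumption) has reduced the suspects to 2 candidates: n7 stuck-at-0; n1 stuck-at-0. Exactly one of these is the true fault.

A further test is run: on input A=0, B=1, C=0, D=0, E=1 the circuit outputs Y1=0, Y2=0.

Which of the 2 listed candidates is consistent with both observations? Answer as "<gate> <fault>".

Evaluate each candidate on input A=0, B=1, C=0, D=0, E=1:
  n7 stuck-at-0: n1=1, n2=0, n3=0, n4=0, n5=1, n6=0, n7=0 [stuck-at-0], n8=0, n9=1, n10=1, n11=1, n12=0 → Y1=1, Y2=0 — eliminated
  n1 stuck-at-0: n1=0 [stuck-at-0], n2=0, n3=0, n4=0, n5=1, n6=0, n7=1, n8=1, n9=0, n10=1, n11=1, n12=0 → Y1=0, Y2=0 — matches
Only n1 stuck-at-0 reproduces the observed Y1=0, Y2=0.

n1 stuck-at-0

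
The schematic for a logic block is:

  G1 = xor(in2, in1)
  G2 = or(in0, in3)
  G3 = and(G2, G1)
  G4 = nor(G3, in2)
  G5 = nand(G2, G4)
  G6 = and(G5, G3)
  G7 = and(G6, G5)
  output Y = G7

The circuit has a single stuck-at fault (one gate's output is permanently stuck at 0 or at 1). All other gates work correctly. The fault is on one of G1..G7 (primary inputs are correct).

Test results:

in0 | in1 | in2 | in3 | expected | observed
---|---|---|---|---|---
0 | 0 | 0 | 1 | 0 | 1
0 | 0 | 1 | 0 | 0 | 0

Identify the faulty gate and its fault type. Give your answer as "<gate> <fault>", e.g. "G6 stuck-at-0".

Fault-free values for test 1 (in0=0, in1=0, in2=0, in3=1): G1=0, G2=1, G3=0, G4=1, G5=0, G6=0, G7=0, giving Y=0. Observed 1.
Test 1: faults giving observed 1 are {G1 stuck-at-1, G3 stuck-at-1, G7 stuck-at-1}.
Test 2 (in0=0, in1=0, in2=1, in3=0): fault-free G1=1, G2=0, G3=0, G4=0, G5=1, G6=0, G7=0 → 0; observed 0. Eliminates G3 stuck-at-1, G7 stuck-at-1.
Only G1 stuck-at-1 is consistent with every test.

G1 stuck-at-1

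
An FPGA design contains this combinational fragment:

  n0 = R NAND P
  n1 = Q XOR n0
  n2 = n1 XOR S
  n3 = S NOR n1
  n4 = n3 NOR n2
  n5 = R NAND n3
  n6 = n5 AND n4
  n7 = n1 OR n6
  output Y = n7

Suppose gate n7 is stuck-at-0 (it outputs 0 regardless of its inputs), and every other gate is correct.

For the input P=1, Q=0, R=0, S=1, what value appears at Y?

Propagate with n7 forced: n0=1, n1=1, n2=0, n3=0, n4=1, n5=1, n6=1, n7=0 [stuck-at-0].
So Y = 0. (Without the fault it would be 1.)

0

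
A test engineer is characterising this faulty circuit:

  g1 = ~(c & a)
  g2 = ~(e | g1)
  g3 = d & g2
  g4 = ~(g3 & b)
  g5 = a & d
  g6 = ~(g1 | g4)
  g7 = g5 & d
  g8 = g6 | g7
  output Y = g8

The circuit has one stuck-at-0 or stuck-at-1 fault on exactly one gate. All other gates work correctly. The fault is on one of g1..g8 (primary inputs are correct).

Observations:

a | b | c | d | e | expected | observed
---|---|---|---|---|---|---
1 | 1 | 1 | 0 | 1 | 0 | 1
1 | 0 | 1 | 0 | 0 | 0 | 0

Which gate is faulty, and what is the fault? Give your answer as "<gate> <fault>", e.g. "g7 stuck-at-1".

g3 stuck-at-1

Fault-free values for test 1 (a=1, b=1, c=1, d=0, e=1): g1=0, g2=0, g3=0, g4=1, g5=0, g6=0, g7=0, g8=0, giving Y=0. Observed 1.
Test 1: faults giving observed 1 are {g3 stuck-at-1, g4 stuck-at-0, g6 stuck-at-1, g7 stuck-at-1, g8 stuck-at-1}.
Test 2 (a=1, b=0, c=1, d=0, e=0): fault-free g1=0, g2=1, g3=0, g4=1, g5=0, g6=0, g7=0, g8=0 → 0; observed 0. Eliminates g4 stuck-at-0, g6 stuck-at-1, g7 stuck-at-1, g8 stuck-at-1.
Only g3 stuck-at-1 is consistent with every test.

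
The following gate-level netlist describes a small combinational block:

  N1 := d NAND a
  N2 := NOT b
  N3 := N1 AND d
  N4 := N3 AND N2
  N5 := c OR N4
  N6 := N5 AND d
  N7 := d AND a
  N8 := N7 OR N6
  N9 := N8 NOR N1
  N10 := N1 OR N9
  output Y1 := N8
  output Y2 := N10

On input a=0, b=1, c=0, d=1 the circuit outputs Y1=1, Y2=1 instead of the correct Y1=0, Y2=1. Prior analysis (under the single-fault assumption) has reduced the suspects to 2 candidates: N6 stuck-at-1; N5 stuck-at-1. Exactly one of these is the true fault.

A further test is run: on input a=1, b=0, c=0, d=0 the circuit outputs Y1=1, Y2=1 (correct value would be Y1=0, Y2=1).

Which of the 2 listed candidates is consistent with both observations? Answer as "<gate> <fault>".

N6 stuck-at-1

Evaluate each candidate on input a=1, b=0, c=0, d=0:
  N6 stuck-at-1: N1=1, N2=1, N3=0, N4=0, N5=0, N6=1 [stuck-at-1], N7=0, N8=1, N9=0, N10=1 → Y1=1, Y2=1 — matches
  N5 stuck-at-1: N1=1, N2=1, N3=0, N4=0, N5=1 [stuck-at-1], N6=0, N7=0, N8=0, N9=0, N10=1 → Y1=0, Y2=1 — eliminated
Only N6 stuck-at-1 reproduces the observed Y1=1, Y2=1.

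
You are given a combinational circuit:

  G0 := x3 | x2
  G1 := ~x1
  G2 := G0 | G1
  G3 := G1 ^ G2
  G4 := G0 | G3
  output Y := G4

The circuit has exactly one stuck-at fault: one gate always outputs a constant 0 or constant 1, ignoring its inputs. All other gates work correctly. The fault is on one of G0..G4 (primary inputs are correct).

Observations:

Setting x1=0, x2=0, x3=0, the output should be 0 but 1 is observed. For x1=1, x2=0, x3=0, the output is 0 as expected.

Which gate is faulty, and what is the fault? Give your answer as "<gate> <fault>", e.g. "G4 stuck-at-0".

Fault-free values for test 1 (x1=0, x2=0, x3=0): G0=0, G1=1, G2=1, G3=0, G4=0, giving Y=0. Observed 1.
Test 1: faults giving observed 1 are {G0 stuck-at-1, G2 stuck-at-0, G3 stuck-at-1, G4 stuck-at-1}.
Test 2 (x1=1, x2=0, x3=0): fault-free G0=0, G1=0, G2=0, G3=0, G4=0 → 0; observed 0. Eliminates G0 stuck-at-1, G3 stuck-at-1, G4 stuck-at-1.
Only G2 stuck-at-0 is consistent with every test.

G2 stuck-at-0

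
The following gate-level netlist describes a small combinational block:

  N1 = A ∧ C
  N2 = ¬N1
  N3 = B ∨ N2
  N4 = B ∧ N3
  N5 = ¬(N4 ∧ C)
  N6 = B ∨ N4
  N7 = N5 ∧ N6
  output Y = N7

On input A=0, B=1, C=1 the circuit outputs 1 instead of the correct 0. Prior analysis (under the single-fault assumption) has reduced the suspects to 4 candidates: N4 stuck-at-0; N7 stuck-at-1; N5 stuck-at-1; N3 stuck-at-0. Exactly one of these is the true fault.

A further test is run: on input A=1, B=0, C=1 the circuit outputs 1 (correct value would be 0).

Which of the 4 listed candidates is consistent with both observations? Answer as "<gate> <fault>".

Evaluate each candidate on input A=1, B=0, C=1:
  N4 stuck-at-0: N1=1, N2=0, N3=0, N4=0 [stuck-at-0], N5=1, N6=0, N7=0 → 0 — eliminated
  N7 stuck-at-1: N1=1, N2=0, N3=0, N4=0, N5=1, N6=0, N7=1 [stuck-at-1] → 1 — matches
  N5 stuck-at-1: N1=1, N2=0, N3=0, N4=0, N5=1 [stuck-at-1], N6=0, N7=0 → 0 — eliminated
  N3 stuck-at-0: N1=1, N2=0, N3=0 [stuck-at-0], N4=0, N5=1, N6=0, N7=0 → 0 — eliminated
Only N7 stuck-at-1 reproduces the observed 1.

N7 stuck-at-1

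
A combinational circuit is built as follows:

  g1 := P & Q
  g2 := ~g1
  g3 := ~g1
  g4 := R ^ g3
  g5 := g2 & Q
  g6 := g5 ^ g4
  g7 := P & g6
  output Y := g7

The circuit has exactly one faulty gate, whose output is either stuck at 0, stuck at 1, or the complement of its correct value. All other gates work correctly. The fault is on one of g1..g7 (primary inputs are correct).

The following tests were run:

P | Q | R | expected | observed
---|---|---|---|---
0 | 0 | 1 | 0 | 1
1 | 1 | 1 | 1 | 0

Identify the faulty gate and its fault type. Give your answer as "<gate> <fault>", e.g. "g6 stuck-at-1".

Fault-free values for test 1 (P=0, Q=0, R=1): g1=0, g2=1, g3=1, g4=0, g5=0, g6=0, g7=0, giving Y=0. Observed 1.
Test 1: faults giving observed 1 are {g7 stuck-at-1, g7 inverted output}.
Test 2 (P=1, Q=1, R=1): fault-free g1=1, g2=0, g3=0, g4=1, g5=0, g6=1, g7=1 → 1; observed 0. Eliminates g7 stuck-at-1.
Only g7 inverted output is consistent with every test.

g7 inverted output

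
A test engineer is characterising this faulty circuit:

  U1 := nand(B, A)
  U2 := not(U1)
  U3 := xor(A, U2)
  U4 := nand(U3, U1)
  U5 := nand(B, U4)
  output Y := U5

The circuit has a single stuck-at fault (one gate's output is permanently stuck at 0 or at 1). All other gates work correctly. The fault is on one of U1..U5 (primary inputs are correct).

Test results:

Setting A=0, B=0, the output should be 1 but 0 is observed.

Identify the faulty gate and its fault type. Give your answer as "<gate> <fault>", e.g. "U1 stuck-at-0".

Fault-free values for test 1 (A=0, B=0): U1=1, U2=0, U3=0, U4=1, U5=1, giving Y=1. Observed 0.
Test 1: faults giving observed 0 are {U5 stuck-at-0}.
Only U5 stuck-at-0 is consistent with every test.

U5 stuck-at-0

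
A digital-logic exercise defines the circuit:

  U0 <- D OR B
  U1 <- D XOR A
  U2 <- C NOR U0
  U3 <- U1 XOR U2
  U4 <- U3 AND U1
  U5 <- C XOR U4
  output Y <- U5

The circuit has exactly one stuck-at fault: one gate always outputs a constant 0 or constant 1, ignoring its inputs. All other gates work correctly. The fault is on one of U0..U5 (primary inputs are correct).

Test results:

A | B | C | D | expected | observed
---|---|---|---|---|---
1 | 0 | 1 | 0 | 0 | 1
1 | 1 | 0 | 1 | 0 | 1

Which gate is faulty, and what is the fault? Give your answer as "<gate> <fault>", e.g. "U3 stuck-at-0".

U5 stuck-at-1

Fault-free values for test 1 (A=1, B=0, C=1, D=0): U0=0, U1=1, U2=0, U3=1, U4=1, U5=0, giving Y=0. Observed 1.
Test 1: faults giving observed 1 are {U1 stuck-at-0, U2 stuck-at-1, U3 stuck-at-0, U4 stuck-at-0, U5 stuck-at-1}.
Test 2 (A=1, B=1, C=0, D=1): fault-free U0=1, U1=0, U2=0, U3=0, U4=0, U5=0 → 0; observed 1. Eliminates U1 stuck-at-0, U2 stuck-at-1, U3 stuck-at-0, U4 stuck-at-0.
Only U5 stuck-at-1 is consistent with every test.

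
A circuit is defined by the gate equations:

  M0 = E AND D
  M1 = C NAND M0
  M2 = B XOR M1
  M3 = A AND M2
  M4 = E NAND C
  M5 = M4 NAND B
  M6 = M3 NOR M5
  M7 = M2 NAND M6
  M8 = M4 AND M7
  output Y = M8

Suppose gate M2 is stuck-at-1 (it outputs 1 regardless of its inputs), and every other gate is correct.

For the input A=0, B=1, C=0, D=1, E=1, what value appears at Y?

Propagate with M2 forced: M0=1, M1=1, M2=1 [stuck-at-1], M3=0, M4=1, M5=0, M6=1, M7=0, M8=0.
So Y = 0. (Without the fault it would be 1.)

0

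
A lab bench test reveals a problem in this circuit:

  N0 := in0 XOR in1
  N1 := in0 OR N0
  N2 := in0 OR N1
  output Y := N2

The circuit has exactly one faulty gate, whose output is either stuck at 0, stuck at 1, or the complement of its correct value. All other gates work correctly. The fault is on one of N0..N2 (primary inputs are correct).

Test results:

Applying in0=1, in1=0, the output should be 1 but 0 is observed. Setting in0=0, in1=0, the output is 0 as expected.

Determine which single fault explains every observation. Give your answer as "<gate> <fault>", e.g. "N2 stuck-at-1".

N2 stuck-at-0

Fault-free values for test 1 (in0=1, in1=0): N0=1, N1=1, N2=1, giving Y=1. Observed 0.
Test 1: faults giving observed 0 are {N2 stuck-at-0, N2 inverted output}.
Test 2 (in0=0, in1=0): fault-free N0=0, N1=0, N2=0 → 0; observed 0. Eliminates N2 inverted output.
Only N2 stuck-at-0 is consistent with every test.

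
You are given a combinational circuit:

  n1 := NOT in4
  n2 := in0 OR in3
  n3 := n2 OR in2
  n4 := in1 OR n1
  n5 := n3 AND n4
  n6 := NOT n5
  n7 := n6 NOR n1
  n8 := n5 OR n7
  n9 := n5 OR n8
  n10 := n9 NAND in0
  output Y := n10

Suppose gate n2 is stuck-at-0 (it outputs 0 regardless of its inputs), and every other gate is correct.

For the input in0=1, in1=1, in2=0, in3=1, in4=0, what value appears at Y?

1

Propagate with n2 forced: n1=1, n2=0 [stuck-at-0], n3=0, n4=1, n5=0, n6=1, n7=0, n8=0, n9=0, n10=1.
So Y = 1. (Without the fault it would be 0.)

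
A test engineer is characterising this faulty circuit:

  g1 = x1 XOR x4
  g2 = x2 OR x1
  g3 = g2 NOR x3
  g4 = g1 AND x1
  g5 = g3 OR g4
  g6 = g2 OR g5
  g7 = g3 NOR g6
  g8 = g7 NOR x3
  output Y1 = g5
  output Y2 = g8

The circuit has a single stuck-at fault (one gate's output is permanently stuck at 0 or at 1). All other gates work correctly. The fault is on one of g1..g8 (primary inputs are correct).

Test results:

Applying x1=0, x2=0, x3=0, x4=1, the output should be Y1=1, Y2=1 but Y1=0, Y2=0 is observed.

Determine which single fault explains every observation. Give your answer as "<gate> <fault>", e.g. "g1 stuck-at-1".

g3 stuck-at-0

Fault-free values for test 1 (x1=0, x2=0, x3=0, x4=1): g1=1, g2=0, g3=1, g4=0, g5=1, g6=1, g7=0, g8=1, giving Y1=1, Y2=1. Observed Y1=0, Y2=0.
Test 1: faults giving observed Y1=0, Y2=0 are {g3 stuck-at-0}.
Only g3 stuck-at-0 is consistent with every test.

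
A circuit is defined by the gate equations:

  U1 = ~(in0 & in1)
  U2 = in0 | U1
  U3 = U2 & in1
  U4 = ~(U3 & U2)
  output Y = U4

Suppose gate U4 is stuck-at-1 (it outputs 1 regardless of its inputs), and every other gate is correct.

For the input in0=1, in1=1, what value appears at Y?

1

Propagate with U4 forced: U1=0, U2=1, U3=1, U4=1 [stuck-at-1].
So Y = 1. (Without the fault it would be 0.)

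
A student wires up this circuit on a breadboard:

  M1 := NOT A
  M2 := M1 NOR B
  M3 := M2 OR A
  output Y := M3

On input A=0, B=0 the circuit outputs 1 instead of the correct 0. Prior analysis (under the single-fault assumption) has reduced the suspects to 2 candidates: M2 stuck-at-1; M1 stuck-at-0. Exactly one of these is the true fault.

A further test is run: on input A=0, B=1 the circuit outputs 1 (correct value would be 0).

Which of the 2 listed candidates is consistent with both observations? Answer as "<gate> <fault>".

M2 stuck-at-1

Evaluate each candidate on input A=0, B=1:
  M2 stuck-at-1: M1=1, M2=1 [stuck-at-1], M3=1 → 1 — matches
  M1 stuck-at-0: M1=0 [stuck-at-0], M2=0, M3=0 → 0 — eliminated
Only M2 stuck-at-1 reproduces the observed 1.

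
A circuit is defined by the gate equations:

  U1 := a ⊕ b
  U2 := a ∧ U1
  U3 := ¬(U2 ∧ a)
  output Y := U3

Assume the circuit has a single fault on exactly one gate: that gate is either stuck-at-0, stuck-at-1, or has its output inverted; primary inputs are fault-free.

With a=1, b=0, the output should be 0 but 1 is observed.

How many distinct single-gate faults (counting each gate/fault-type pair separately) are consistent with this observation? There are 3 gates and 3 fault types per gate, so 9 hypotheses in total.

Fault-free: U1=1, U2=1, U3=0 → 0. Observed 1.
  U1 stuck-at-0: output 1 ✓
  U1 stuck-at-1: output 0 ✗
  U1 inverted output: output 1 ✓
  U2 stuck-at-0: output 1 ✓
  U2 stuck-at-1: output 0 ✗
  U2 inverted output: output 1 ✓
  U3 stuck-at-0: output 0 ✗
  U3 stuck-at-1: output 1 ✓
  U3 inverted output: output 1 ✓
Consistent faults: {U1 stuck-at-0, U1 inverted output, U2 stuck-at-0, U2 inverted output, U3 stuck-at-1, U3 inverted output} — 6 in all.

6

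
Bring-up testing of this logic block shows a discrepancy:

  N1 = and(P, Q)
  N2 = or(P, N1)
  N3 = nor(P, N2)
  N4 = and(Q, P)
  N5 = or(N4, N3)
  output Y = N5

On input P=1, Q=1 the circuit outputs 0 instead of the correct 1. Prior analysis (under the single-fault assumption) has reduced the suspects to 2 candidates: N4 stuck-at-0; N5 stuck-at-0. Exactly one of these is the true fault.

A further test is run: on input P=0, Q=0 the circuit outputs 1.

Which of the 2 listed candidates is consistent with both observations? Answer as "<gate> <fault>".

N4 stuck-at-0

Evaluate each candidate on input P=0, Q=0:
  N4 stuck-at-0: N1=0, N2=0, N3=1, N4=0 [stuck-at-0], N5=1 → 1 — matches
  N5 stuck-at-0: N1=0, N2=0, N3=1, N4=0, N5=0 [stuck-at-0] → 0 — eliminated
Only N4 stuck-at-0 reproduces the observed 1.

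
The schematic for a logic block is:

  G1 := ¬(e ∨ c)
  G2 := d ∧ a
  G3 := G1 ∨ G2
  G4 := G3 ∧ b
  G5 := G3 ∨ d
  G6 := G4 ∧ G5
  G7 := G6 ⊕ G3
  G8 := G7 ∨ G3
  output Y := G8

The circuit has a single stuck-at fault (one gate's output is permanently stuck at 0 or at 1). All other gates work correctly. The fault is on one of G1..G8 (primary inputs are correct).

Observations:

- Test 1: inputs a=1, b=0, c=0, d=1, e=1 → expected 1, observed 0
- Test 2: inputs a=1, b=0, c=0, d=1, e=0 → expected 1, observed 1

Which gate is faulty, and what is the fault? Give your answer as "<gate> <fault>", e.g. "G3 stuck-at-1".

G2 stuck-at-0

Fault-free values for test 1 (a=1, b=0, c=0, d=1, e=1): G1=0, G2=1, G3=1, G4=0, G5=1, G6=0, G7=1, G8=1, giving Y=1. Observed 0.
Test 1: faults giving observed 0 are {G2 stuck-at-0, G3 stuck-at-0, G8 stuck-at-0}.
Test 2 (a=1, b=0, c=0, d=1, e=0): fault-free G1=1, G2=1, G3=1, G4=0, G5=1, G6=0, G7=1, G8=1 → 1; observed 1. Eliminates G3 stuck-at-0, G8 stuck-at-0.
Only G2 stuck-at-0 is consistent with every test.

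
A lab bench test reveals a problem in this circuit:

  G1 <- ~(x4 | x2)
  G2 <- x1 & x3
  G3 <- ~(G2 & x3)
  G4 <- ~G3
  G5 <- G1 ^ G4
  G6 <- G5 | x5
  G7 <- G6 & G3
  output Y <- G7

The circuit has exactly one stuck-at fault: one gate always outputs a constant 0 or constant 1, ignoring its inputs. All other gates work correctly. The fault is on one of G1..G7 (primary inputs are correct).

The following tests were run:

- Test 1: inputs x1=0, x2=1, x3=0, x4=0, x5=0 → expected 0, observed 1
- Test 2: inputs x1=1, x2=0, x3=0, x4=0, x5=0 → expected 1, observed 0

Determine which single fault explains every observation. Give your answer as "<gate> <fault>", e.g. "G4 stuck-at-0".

Fault-free values for test 1 (x1=0, x2=1, x3=0, x4=0, x5=0): G1=0, G2=0, G3=1, G4=0, G5=0, G6=0, G7=0, giving Y=0. Observed 1.
Test 1: faults giving observed 1 are {G1 stuck-at-1, G4 stuck-at-1, G5 stuck-at-1, G6 stuck-at-1, G7 stuck-at-1}.
Test 2 (x1=1, x2=0, x3=0, x4=0, x5=0): fault-free G1=1, G2=0, G3=1, G4=0, G5=1, G6=1, G7=1 → 1; observed 0. Eliminates G1 stuck-at-1, G5 stuck-at-1, G6 stuck-at-1, G7 stuck-at-1.
Only G4 stuck-at-1 is consistent with every test.

G4 stuck-at-1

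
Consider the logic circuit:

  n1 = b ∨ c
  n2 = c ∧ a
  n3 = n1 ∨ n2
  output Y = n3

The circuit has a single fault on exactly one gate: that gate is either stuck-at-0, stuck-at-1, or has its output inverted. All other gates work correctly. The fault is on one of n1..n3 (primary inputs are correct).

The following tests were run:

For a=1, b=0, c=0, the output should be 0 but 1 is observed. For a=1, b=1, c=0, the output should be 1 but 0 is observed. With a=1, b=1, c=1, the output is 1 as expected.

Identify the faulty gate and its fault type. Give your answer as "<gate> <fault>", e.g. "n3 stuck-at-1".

n1 inverted output

Fault-free values for test 1 (a=1, b=0, c=0): n1=0, n2=0, n3=0, giving Y=0. Observed 1.
Test 1: faults giving observed 1 are {n1 stuck-at-1, n1 inverted output, n2 stuck-at-1, n2 inverted output, n3 stuck-at-1, n3 inverted output}.
Test 2 (a=1, b=1, c=0): fault-free n1=1, n2=0, n3=1 → 1; observed 0. Eliminates n1 stuck-at-1, n2 stuck-at-1, n2 inverted output, n3 stuck-at-1.
Test 3 (a=1, b=1, c=1): fault-free n1=1, n2=1, n3=1 → 1; observed 1. Eliminates n3 inverted output.
Only n1 inverted output is consistent with every test.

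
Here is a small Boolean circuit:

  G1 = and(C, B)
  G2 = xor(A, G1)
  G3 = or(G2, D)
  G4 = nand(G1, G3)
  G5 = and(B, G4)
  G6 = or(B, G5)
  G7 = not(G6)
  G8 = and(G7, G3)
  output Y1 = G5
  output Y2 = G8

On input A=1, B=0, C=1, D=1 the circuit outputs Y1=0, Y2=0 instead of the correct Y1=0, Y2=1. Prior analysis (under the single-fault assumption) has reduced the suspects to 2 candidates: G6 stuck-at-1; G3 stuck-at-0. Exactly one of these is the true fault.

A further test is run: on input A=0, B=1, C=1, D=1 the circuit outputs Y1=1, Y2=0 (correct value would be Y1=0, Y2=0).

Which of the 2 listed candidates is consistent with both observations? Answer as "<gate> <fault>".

G3 stuck-at-0

Evaluate each candidate on input A=0, B=1, C=1, D=1:
  G6 stuck-at-1: G1=1, G2=1, G3=1, G4=0, G5=0, G6=1 [stuck-at-1], G7=0, G8=0 → Y1=0, Y2=0 — eliminated
  G3 stuck-at-0: G1=1, G2=1, G3=0 [stuck-at-0], G4=1, G5=1, G6=1, G7=0, G8=0 → Y1=1, Y2=0 — matches
Only G3 stuck-at-0 reproduces the observed Y1=1, Y2=0.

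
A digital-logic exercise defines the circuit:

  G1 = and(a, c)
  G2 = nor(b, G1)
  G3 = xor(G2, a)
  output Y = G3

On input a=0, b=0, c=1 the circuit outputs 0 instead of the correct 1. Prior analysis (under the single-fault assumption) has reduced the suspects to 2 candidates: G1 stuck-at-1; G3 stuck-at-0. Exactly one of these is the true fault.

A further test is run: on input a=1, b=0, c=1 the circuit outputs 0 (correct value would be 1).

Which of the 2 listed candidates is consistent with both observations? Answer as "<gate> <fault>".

Evaluate each candidate on input a=1, b=0, c=1:
  G1 stuck-at-1: G1=1 [stuck-at-1], G2=0, G3=1 → 1 — eliminated
  G3 stuck-at-0: G1=1, G2=0, G3=0 [stuck-at-0] → 0 — matches
Only G3 stuck-at-0 reproduces the observed 0.

G3 stuck-at-0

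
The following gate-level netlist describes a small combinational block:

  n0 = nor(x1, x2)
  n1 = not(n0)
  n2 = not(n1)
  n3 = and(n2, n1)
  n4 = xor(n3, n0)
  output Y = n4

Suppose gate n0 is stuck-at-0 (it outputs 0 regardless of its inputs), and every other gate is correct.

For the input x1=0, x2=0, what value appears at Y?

Propagate with n0 forced: n0=0 [stuck-at-0], n1=1, n2=0, n3=0, n4=0.
So Y = 0. (Without the fault it would be 1.)

0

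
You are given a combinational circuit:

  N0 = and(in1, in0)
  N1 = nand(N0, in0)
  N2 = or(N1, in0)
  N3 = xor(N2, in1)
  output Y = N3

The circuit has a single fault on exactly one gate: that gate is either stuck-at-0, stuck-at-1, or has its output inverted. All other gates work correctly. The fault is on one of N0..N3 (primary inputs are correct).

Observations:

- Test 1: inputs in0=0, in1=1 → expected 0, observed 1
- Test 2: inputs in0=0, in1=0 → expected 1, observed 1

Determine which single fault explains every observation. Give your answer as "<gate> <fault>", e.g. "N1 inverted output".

N3 stuck-at-1

Fault-free values for test 1 (in0=0, in1=1): N0=0, N1=1, N2=1, N3=0, giving Y=0. Observed 1.
Test 1: faults giving observed 1 are {N1 stuck-at-0, N1 inverted output, N2 stuck-at-0, N2 inverted output, N3 stuck-at-1, N3 inverted output}.
Test 2 (in0=0, in1=0): fault-free N0=0, N1=1, N2=1, N3=1 → 1; observed 1. Eliminates N1 stuck-at-0, N1 inverted output, N2 stuck-at-0, N2 inverted output, N3 inverted output.
Only N3 stuck-at-1 is consistent with every test.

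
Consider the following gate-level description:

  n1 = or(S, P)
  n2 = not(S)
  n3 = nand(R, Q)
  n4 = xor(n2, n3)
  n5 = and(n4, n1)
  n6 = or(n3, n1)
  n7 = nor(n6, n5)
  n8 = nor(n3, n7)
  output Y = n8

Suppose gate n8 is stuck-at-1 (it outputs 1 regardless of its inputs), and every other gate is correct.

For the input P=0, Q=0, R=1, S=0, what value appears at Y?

1

Propagate with n8 forced: n1=0, n2=1, n3=1, n4=0, n5=0, n6=1, n7=0, n8=1 [stuck-at-1].
So Y = 1. (Without the fault it would be 0.)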